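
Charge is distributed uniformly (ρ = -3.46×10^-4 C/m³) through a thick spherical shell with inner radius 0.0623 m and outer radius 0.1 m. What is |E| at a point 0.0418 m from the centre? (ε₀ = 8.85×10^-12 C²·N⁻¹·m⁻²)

E = 0 (no enclosed charge)

Use a concentric Gaussian sphere at r = 0.0418 m (r < 0.0623 m, inside the empty cavity).
No charge is enclosed, so by Gauss's law E·4πr² = 0 ⇒ E = 0.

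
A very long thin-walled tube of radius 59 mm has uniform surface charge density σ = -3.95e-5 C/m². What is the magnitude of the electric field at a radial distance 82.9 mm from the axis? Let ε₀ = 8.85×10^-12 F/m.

Take a coaxial cylindrical Gaussian surface of radius r = 82.9 mm and length L (r > 59 mm).
The whole shell is enclosed: λ_enc = σ·2πR = (-3.95×10^-5)·2π·(0.059) = -1.464×10^-5 C/m.
Gauss's law: E·2πrL = λ_enc L/ε₀.
E = |λ_enc|/(2πε₀r) = (1.464e-5)/(2π·8.85×10^-12·0.0829) = 3.18×10^6 N/C.

E ≈ 3.18×10^6 V/m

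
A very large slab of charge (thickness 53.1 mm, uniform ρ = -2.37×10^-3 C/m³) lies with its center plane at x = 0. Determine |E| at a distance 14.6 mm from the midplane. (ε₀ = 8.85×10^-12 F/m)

E = 3.91×10^6 V/m

By symmetry E is perpendicular to the slab. A Gaussian pillbox from −14.6 mm to +14.6 mm (face area A) lies entirely within the slab.
Q_enc = ρ·(2x)·A and flux = 2EA, so 2EA = 2ρxA/ε₀ ⇒ E = |ρ|x/ε₀.
E = (2.37e-3)(0.0146)/(8.85×10^-12) = 3.91e6 N/C.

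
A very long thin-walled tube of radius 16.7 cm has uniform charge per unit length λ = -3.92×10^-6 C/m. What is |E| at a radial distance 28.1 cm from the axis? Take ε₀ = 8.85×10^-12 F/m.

Take a coaxial cylindrical Gaussian surface of radius r = 28.1 cm and length L (r > 16.7 cm).
The full line charge is enclosed: λ_enc = -3.92×10^-6 C/m.
Applying ∮E·dA = Q_enc/ε₀ with the end caps contributing no flux:
E = |λ_enc|/(2πε₀r) = (3.92e-6)/(2π·8.85×10^-12·0.281) = 2.51×10^5 N/C.

|E| = 2.51×10^5 V/m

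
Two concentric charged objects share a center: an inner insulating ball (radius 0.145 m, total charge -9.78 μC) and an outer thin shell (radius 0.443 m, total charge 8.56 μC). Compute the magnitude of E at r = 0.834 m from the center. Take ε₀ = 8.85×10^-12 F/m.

E ≈ 1.58e4 N/C

Use a concentric Gaussian sphere at r = 0.834 m (r > 0.443 m, enclosing both).
Q_enc = (-9.78 μC) + (8.56 μC) = -1.22e-6 C.
Gauss's law: E·4πr² = Q_enc/ε₀.
E = |Q_enc|/(4πε₀r²) = (1.22e-6)/(4π·8.85×10^-12·(0.834)²) = 1.58×10^4 N/C.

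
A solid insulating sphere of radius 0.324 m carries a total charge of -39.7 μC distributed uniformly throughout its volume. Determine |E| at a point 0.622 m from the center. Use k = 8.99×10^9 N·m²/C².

By spherical symmetry E is radial; choose a Gaussian sphere of radius r = 0.622 m (r > R, so the entire charge is enclosed).
Q_enc = -39.7 μC = -3.97×10^-5 C.
By Gauss's law, ∮E·dA = E·4πr² = Q_enc/ε₀.
E = k|Q_enc|/r² = (8.99×10^9)(3.97e-5)/(0.622)² = 9.23×10^5 N/C.

E = 9.23×10^5 N/C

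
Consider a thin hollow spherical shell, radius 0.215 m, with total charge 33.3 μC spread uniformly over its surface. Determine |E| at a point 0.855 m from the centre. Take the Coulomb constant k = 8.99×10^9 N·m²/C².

E ≈ 4.10e5 N/C

By spherical symmetry E is radial; choose a Gaussian sphere of radius r = 0.855 m (r > 0.215 m).
The entire shell is enclosed: Q_enc = 3.33×10^-5 C.
Since E is radial and uniform over the Gaussian sphere, Φ = E·4πr² = Q_enc/ε₀.
E = k|Q_enc|/r² = (8.99×10^9)(3.33×10^-5)/(0.855)² = 4.10×10^5 N/C.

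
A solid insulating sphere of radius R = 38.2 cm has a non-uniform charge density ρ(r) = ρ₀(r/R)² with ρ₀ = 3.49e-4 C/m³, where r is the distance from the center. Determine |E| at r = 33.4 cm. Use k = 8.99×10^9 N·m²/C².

|E| = 2.01×10^6 N/C

Symmetry ⇒ E = E(r) r̂. Gaussian sphere of radius r = 33.4 cm (r < R).
Integrate the density: Q_enc = 4π ∫₀^r ρ₀(r'/R)^2 r'² dr' = 4πρ₀ r^5/(5·R²) = 2.498×10^-5 C.
Applying ∮E·dA = Q_enc/ε₀ with Φ = E(4πr²):
E = k|Q_enc|/r² = (8.99×10^9)(2.498×10^-5)/(0.334)² = 2.01×10^6 N/C.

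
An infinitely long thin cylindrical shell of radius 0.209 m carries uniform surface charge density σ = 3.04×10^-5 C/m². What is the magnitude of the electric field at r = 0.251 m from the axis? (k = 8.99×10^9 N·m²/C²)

Choose a coaxial cylinder of radius r = 0.251 m (arbitrary length L) as the Gaussian surface (r > 0.209 m).
The whole shell is enclosed: λ_enc = σ·2πR = (3.04e-5)·2π·(0.209) = 3.992×10^-5 C/m.
Applying ∮E·dA = Q_enc/ε₀ with the end caps contributing no flux:
E = 2k|λ_enc|/r = 2(8.99×10^9)(3.992×10^-5)/(0.251) = 2.86e6 N/C.

E = 2.86×10^6 N/C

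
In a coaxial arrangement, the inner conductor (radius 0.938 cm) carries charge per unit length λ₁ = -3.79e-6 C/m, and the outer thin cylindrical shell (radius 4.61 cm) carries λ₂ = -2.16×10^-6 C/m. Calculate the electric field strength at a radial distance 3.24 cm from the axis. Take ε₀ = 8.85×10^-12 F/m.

Choose a coaxial cylinder of radius r = 3.24 cm (arbitrary length L) as the Gaussian surface (between the conductors, 0.938 cm < r < 4.61 cm).
Only the inner wire is enclosed; the outer shell contributes nothing inside itself. λ_enc = λ₁ = -3.79×10^-6 C/m.
By Gauss's law (flux through the curved wall only), E·2πrL = λ_enc L/ε₀.
E = |λ_enc|/(2πε₀r) = (3.79e-6)/(2π·8.85×10^-12·0.0324) = 2.10×10^6 N/C.

2.10×10^6 N/C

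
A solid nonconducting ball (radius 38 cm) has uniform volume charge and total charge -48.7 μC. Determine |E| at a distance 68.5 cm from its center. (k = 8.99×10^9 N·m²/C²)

9.33e5 N/C

Symmetry ⇒ E = E(r) r̂. Gaussian sphere of radius r = 68.5 cm (r > R, so the entire charge is enclosed).
Q_enc = -48.7 μC = -4.87×10^-5 C.
By Gauss's law, ∮E·dA = E·4πr² = Q_enc/ε₀.
E = k|Q_enc|/r² = (8.99×10^9)(4.87×10^-5)/(0.685)² = 9.33e5 N/C.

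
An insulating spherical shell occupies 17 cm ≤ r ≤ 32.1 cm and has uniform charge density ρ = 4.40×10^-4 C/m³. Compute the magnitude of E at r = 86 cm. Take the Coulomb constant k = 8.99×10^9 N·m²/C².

By spherical symmetry E is radial; choose a Gaussian sphere of radius r = 86 cm (r > 32.1 cm, enclosing the whole shell).
Q_enc = ρ·(4π/3)(b³ − a³) = (4.40e-4)·(4π/3)·((0.321)³ − (0.17)³) = 5.191×10^-5 C.
Since E is radial and uniform over the Gaussian sphere, Φ = E·4πr² = Q_enc/ε₀.
E = k|Q_enc|/r² = (8.99×10^9)(5.191×10^-5)/(0.86)² = 6.31×10^5 N/C.

|E| = 6.31×10^5 N/C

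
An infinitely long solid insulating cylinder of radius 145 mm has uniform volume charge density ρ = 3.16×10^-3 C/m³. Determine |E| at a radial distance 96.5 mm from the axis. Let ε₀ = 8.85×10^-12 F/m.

Coaxial Gaussian cylinder, radius r = 96.5 mm, length L (r < R).
Charge inside radius r per length L is ρ·πr²·L, so λ_enc = ρπr² = 9.245×10^-5 C/m.
Applying ∮E·dA = Q_enc/ε₀ with the end caps contributing no flux:
E = |λ_enc|/(2πε₀r) = (9.245e-5)/(2π·8.85×10^-12·0.0965) = 1.72×10^7 N/C.

1.72e7 V/m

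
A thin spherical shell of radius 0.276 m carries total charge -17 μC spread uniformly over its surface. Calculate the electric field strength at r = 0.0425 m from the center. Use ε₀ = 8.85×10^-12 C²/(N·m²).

E = 0 (no enclosed charge)

By spherical symmetry E is radial; choose a Gaussian sphere of radius r = 0.0425 m (inside the shell, r < 0.276 m).
All the charge is outside the Gaussian surface: Q_enc = 0, hence E = 0 everywhere inside the shell.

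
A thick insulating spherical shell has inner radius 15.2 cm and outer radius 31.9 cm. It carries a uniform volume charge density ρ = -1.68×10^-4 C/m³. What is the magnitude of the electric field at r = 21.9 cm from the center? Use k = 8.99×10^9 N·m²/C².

|E| ≈ 9.22×10^5 V/m

Take a concentric spherical Gaussian surface of radius r = 21.9 cm (within the shell material, 15.2 cm < r < 31.9 cm).
Only the shell between 15.2 cm and r is enclosed: Q_enc = ρ·(4π/3)(r³ − a³) = (-1.68×10^-4)·(4π/3)·((0.219)³ − (0.152)³) = -4.92×10^-6 C.
Applying ∮E·dA = Q_enc/ε₀ with Φ = E(4πr²):
E = k|Q_enc|/r² = (8.99×10^9)(4.92×10^-6)/(0.219)² = 9.22×10^5 N/C.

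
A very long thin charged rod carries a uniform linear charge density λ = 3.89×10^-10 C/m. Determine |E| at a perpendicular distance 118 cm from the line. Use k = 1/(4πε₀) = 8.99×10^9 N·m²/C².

By cylindrical symmetry E is radial; use a coaxial Gaussian cylinder of radius 118 cm and length L.
Q_enc = λL, so λ_enc = 3.89×10^-10 C/m.
Applying ∮E·dA = Q_enc/ε₀ with the end caps contributing no flux:
E = 2k|λ_enc|/r = 2(8.99×10^9)(3.89×10^-10)/(1.18) = 5.93 N/C.

E ≈ 5.93 N/C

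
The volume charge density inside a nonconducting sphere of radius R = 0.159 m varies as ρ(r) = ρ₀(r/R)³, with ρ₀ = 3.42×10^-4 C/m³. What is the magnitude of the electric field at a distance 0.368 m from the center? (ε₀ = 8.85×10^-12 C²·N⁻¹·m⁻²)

|E| = 1.91×10^5 N/C

Use a concentric Gaussian sphere at r = 0.368 m (r > R, all charge enclosed).
Q_enc = 4π ∫₀^R ρ₀(r'/R)^3 r'² dr' = 4πρ₀R³/6 = 2.879×10^-6 C.
By Gauss's law, ∮E·dA = E·4πr² = Q_enc/ε₀.
E = |Q_enc|/(4πε₀r²) = (2.879e-6)/(4π·8.85×10^-12·(0.368)²) = 1.91×10^5 N/C.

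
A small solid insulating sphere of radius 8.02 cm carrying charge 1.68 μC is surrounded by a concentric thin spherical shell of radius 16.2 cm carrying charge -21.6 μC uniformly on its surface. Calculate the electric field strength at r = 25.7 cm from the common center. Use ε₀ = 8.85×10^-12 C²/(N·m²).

Take a concentric spherical Gaussian surface of radius r = 25.7 cm (r > 16.2 cm, enclosing both).
Q_enc = (1.68 μC) + (-21.6 μC) = -1.992e-5 C.
Since E is radial and uniform over the Gaussian sphere, Φ = E·4πr² = Q_enc/ε₀.
E = |Q_enc|/(4πε₀r²) = (1.992×10^-5)/(4π·8.85×10^-12·(0.257)²) = 2.71e6 N/C.

|E| ≈ 2.71×10^6 N/C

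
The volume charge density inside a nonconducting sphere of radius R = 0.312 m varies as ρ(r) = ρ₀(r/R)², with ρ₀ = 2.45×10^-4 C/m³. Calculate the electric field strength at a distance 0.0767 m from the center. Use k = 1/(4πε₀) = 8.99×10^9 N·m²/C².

E ≈ 2.57e4 V/m

By spherical symmetry E is radial; choose a Gaussian sphere of radius r = 0.0767 m (r < R).
Integrate the density: Q_enc = 4π ∫₀^r ρ₀(r'/R)^2 r'² dr' = 4πρ₀ r^5/(5·R²) = 1.679×10^-8 C.
Applying ∮E·dA = Q_enc/ε₀ with Φ = E(4πr²):
E = k|Q_enc|/r² = (8.99×10^9)(1.679×10^-8)/(0.0767)² = 2.57e4 N/C.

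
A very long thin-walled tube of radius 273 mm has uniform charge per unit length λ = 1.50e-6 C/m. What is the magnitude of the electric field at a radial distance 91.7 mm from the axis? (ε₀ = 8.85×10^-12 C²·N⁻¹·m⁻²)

By cylindrical symmetry E is radial; use a coaxial Gaussian cylinder of radius 91.7 mm and length L (r < 273 mm, inside the shell).
No charge is enclosed, so Gauss's law gives E·2πrL = 0 ⇒ E = 0.

E = 0 (no enclosed charge)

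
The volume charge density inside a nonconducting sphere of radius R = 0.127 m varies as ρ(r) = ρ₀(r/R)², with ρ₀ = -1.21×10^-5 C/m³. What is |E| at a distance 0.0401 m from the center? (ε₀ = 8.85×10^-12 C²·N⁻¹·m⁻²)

By spherical symmetry E is radial; choose a Gaussian sphere of radius r = 0.0401 m (r < R).
Q_enc = ∫₀^r ρ(r')·4πr'² dr' = (4πρ₀/R²) ∫₀^r r'^4 dr' = 4πρ₀ r^5/(5·R²) = -1.955e-10 C.
Since E is radial and uniform over the Gaussian sphere, Φ = E·4πr² = Q_enc/ε₀.
E = |Q_enc|/(4πε₀r²) = (1.955×10^-10)/(4π·8.85×10^-12·(0.0401)²) = 1.09×10^3 N/C.

E = 1.09×10^3 N/C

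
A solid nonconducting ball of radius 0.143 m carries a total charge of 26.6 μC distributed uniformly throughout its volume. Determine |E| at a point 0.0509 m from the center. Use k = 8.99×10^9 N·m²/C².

E ≈ 4.16×10^6 N/C

By spherical symmetry E is radial; choose a Gaussian sphere of radius r = 0.0509 m (r < R).
For a uniform sphere the enclosed fraction is (r/R)³, so Q_enc = (26.6 μC)(0.0509/0.143)³ = 1.20×10^-6 C.
Gauss's law: E·4πr² = Q_enc/ε₀.
E = k|Q_enc|/r² = (8.99×10^9)(1.20×10^-6)/(0.0509)² = 4.16e6 N/C.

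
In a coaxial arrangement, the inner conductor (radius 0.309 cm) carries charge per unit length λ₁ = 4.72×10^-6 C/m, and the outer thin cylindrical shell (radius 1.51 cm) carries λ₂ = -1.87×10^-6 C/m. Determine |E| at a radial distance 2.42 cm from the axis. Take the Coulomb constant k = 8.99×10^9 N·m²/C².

Choose a coaxial cylinder of radius r = 2.42 cm (arbitrary length L) as the Gaussian surface (r > 1.51 cm, enclosing both).
λ_enc = λ₁ + λ₂ = (4.72×10^-6) + (-1.87×10^-6) = 2.85×10^-6 C/m.
By Gauss's law (flux through the curved wall only), E·2πrL = λ_enc L/ε₀.
E = 2k|λ_enc|/r = 2(8.99×10^9)(2.85×10^-6)/(0.0242) = 2.12×10^6 N/C.

2.12×10^6 N/C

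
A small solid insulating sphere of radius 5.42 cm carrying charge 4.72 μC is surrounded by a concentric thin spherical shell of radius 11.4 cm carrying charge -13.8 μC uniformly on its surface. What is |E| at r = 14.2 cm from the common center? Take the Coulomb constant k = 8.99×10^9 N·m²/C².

|E| = 4.05e6 V/m

Use a concentric Gaussian sphere at r = 14.2 cm (r > 11.4 cm, enclosing both).
Q_enc = (4.72 μC) + (-13.8 μC) = -9.08e-6 C.
Gauss's law: E·4πr² = Q_enc/ε₀.
E = k|Q_enc|/r² = (8.99×10^9)(9.08×10^-6)/(0.142)² = 4.05e6 N/C.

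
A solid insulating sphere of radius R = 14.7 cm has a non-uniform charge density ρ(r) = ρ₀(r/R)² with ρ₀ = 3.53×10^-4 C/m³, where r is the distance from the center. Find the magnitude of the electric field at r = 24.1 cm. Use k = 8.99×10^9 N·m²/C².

By spherical symmetry E is radial; choose a Gaussian sphere of radius r = 24.1 cm (r > R, all charge enclosed).
Q_enc = 4π ∫₀^R ρ₀(r'/R)^2 r'² dr' = 4πρ₀R³/5 = 2.818e-6 C.
Applying ∮E·dA = Q_enc/ε₀ with Φ = E(4πr²):
E = k|Q_enc|/r² = (8.99×10^9)(2.818×10^-6)/(0.241)² = 4.36×10^5 N/C.

|E| = 4.36e5 V/m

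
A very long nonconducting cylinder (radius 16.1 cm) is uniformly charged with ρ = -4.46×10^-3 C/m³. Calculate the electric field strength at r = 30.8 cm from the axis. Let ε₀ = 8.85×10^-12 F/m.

2.12×10^7 N/C

By cylindrical symmetry E is radial; use a coaxial Gaussian cylinder of radius 30.8 cm and length L (r > 16.1 cm, full cross-section enclosed).
λ_enc = ρ·πR² = (-4.46×10^-3)π(0.161)² = -3.632e-4 C/m.
Gauss's law: E·2πrL = λ_enc L/ε₀.
E = |λ_enc|/(2πε₀r) = (3.632×10^-4)/(2π·8.85×10^-12·0.308) = 2.12e7 N/C.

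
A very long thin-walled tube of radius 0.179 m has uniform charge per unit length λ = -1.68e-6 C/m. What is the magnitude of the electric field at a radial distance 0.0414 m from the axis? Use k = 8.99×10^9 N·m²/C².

E = 0 (no enclosed charge)

Choose a coaxial cylinder of radius r = 0.0414 m (arbitrary length L) as the Gaussian surface (r < 0.179 m, inside the shell).
All the surface charge lies outside this cylinder: Q_enc = 0, hence E = 0.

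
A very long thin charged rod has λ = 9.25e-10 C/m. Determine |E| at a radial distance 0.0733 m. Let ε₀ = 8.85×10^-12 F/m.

Choose a coaxial cylinder of radius r = 0.0733 m (arbitrary length L) as the Gaussian surface.
Q_enc = λL, so λ_enc = 9.25×10^-10 C/m.
Gauss's law: E·2πrL = λ_enc L/ε₀.
E = |λ_enc|/(2πε₀r) = (9.25×10^-10)/(2π·8.85×10^-12·0.0733) = 227 N/C.

|E| ≈ 227 N/C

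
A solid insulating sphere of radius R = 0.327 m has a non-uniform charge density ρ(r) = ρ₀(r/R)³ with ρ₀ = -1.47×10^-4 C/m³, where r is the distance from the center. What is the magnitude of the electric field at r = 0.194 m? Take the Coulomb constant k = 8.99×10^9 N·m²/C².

Take a concentric spherical Gaussian surface of radius r = 0.194 m (r < R).
Q_enc = ∫₀^r ρ(r')·4πr'² dr' = (4πρ₀/R³) ∫₀^r r'^5 dr' = 4πρ₀ r^6/(6·R³) = -4.694×10^-7 C.
Since E is radial and uniform over the Gaussian sphere, Φ = E·4πr² = Q_enc/ε₀.
E = k|Q_enc|/r² = (8.99×10^9)(4.694×10^-7)/(0.194)² = 1.12×10^5 N/C.

1.12×10^5 N/C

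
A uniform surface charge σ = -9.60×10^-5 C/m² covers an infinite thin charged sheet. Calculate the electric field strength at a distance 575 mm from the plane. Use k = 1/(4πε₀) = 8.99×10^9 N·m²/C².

By planar symmetry E is perpendicular to the sheet and uniform; use a Gaussian pillbox with flat faces of area A on each side of the sheet.
Flux Φ = 2EA and Q_enc = σA, so 2EA = σA/ε₀ ⇒ E = |σ|/(2ε₀), independent of distance.
E = 2πk|σ| = 2π(8.99×10^9)(9.60×10^-5) = 5.42e6 N/C.

5.42×10^6 V/m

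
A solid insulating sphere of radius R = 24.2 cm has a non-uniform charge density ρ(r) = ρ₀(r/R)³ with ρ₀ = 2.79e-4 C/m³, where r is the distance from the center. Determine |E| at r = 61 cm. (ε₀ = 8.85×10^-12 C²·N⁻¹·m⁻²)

|E| = 2.00×10^5 V/m

By spherical symmetry E is radial; choose a Gaussian sphere of radius r = 61 cm (r > R, all charge enclosed).
Q_enc = 4π ∫₀^R ρ₀(r'/R)^3 r'² dr' = 4πρ₀R³/6 = 8.281×10^-6 C.
By Gauss's law, ∮E·dA = E·4πr² = Q_enc/ε₀.
E = |Q_enc|/(4πε₀r²) = (8.281×10^-6)/(4π·8.85×10^-12·(0.61)²) = 2.00×10^5 N/C.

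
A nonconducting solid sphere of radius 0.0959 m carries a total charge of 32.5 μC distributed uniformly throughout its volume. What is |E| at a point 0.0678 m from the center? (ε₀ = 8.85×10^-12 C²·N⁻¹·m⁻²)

|E| ≈ 2.25×10^7 N/C

Take a concentric spherical Gaussian surface of radius r = 0.0678 m (r < R).
Only the charge within r is enclosed: Q_enc = Q·(r/R)³ = (32.5 μC)·(0.0678 m/0.0959 m)³ = 1.148e-5 C.
Applying ∮E·dA = Q_enc/ε₀ with Φ = E(4πr²):
E = |Q_enc|/(4πε₀r²) = (1.148e-5)/(4π·8.85×10^-12·(0.0678)²) = 2.25e7 N/C.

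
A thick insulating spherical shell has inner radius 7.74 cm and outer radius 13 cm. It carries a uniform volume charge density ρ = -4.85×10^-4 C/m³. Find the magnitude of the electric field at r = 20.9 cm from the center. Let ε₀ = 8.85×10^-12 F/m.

Take a concentric spherical Gaussian surface of radius r = 20.9 cm (r > 13 cm, enclosing the whole shell).
Q_enc = ρ·(4π/3)(b³ − a³) = (-4.85e-4)·(4π/3)·((0.13)³ − (0.0774)³) = -3.521×10^-6 C.
Applying ∮E·dA = Q_enc/ε₀ with Φ = E(4πr²):
E = |Q_enc|/(4πε₀r²) = (3.521×10^-6)/(4π·8.85×10^-12·(0.209)²) = 7.25×10^5 N/C.

|E| ≈ 7.25×10^5 N/C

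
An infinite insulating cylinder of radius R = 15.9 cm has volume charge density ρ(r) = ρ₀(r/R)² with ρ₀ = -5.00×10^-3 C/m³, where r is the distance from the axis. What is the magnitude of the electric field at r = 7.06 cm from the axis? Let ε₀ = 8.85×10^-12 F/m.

Coaxial Gaussian cylinder, radius r = 7.06 cm, length L (r < R).
λ_enc = ∫₀^r ρ(r')·2πr' dr' = (2πρ₀/R²)·r^4/4 = -7.718×10^-6 C/m.
Since E is radial and uniform over the curved surface, Φ = E·2πrL = Q_enc/ε₀ = λ_enc L/ε₀.
E = |λ_enc|/(2πε₀r) = (7.718×10^-6)/(2π·8.85×10^-12·0.0706) = 1.97e6 N/C.

|E| = 1.97e6 V/m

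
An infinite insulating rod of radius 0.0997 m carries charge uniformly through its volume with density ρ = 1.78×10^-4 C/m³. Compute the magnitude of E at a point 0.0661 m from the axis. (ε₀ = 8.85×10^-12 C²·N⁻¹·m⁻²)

E = 6.65×10^5 V/m

Take a coaxial cylindrical Gaussian surface of radius r = 0.0661 m and length L (r < R).
Charge inside radius r per length L is ρ·πr²·L, so λ_enc = ρπr² = 2.443e-6 C/m.
Gauss's law: E·2πrL = λ_enc L/ε₀.
E = |λ_enc|/(2πε₀r) = (2.443×10^-6)/(2π·8.85×10^-12·0.0661) = 6.65×10^5 N/C.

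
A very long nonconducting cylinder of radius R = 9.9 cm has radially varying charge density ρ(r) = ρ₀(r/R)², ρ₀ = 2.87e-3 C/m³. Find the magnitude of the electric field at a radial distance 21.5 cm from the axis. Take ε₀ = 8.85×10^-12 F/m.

E ≈ 3.70×10^6 N/C

Coaxial Gaussian cylinder, radius r = 21.5 cm, length L (r > R, full charge per length enclosed).
λ_enc = 2π ∫₀^R ρ₀(r'/R)^2 r' dr' = 2πρ₀R²/4 = 4.418×10^-5 C/m.
By Gauss's law (flux through the curved wall only), E·2πrL = λ_enc L/ε₀.
E = |λ_enc|/(2πε₀r) = (4.418×10^-5)/(2π·8.85×10^-12·0.215) = 3.70×10^6 N/C.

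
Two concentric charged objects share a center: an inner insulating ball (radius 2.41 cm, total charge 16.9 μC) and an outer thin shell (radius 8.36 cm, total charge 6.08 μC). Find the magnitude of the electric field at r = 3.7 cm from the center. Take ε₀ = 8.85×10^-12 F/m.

Use a concentric Gaussian sphere at r = 3.7 cm (between the bodies, 2.41 cm < r < 8.36 cm).
The shell at 8.36 cm lies outside the Gaussian surface, so Q_enc = 16.9 μC = 1.69e-5 C.
By Gauss's law, ∮E·dA = E·4πr² = Q_enc/ε₀.
E = |Q_enc|/(4πε₀r²) = (1.69×10^-5)/(4π·8.85×10^-12·(0.037)²) = 1.11×10^8 N/C.

E ≈ 1.11×10^8 N/C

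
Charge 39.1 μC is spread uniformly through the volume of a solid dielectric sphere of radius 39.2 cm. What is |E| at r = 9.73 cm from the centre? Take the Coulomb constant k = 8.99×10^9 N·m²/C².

Use a concentric Gaussian sphere at r = 9.73 cm (r < R).
Only the charge within r is enclosed: Q_enc = Q·(r/R)³ = (39.1 μC)·(9.73 cm/39.2 cm)³ = 5.979×10^-7 C.
By Gauss's law, ∮E·dA = E·4πr² = Q_enc/ε₀.
E = k|Q_enc|/r² = (8.99×10^9)(5.979×10^-7)/(0.0973)² = 5.68e5 N/C.

5.68e5 N/C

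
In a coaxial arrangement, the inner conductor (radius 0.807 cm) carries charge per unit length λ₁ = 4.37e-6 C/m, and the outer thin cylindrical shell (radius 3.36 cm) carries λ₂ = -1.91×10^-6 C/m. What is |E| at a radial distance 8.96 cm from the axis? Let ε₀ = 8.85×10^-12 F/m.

Choose a coaxial cylinder of radius r = 8.96 cm (arbitrary length L) as the Gaussian surface (r > 3.36 cm, enclosing both).
λ_enc = λ₁ + λ₂ = (4.37×10^-6) + (-1.91e-6) = 2.46×10^-6 C/m.
Gauss's law: E·2πrL = λ_enc L/ε₀.
E = |λ_enc|/(2πε₀r) = (2.46×10^-6)/(2π·8.85×10^-12·0.0896) = 4.94×10^5 N/C.

E ≈ 4.94×10^5 N/C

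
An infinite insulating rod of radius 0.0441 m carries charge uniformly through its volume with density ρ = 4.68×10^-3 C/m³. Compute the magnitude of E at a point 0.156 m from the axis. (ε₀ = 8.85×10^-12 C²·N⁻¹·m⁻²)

E = 3.30×10^6 V/m

Choose a coaxial cylinder of radius r = 0.156 m (arbitrary length L) as the Gaussian surface (r > 0.0441 m, full cross-section enclosed).
λ_enc = ρ·πR² = (4.68×10^-3)π(0.0441)² = 2.859×10^-5 C/m.
By Gauss's law (flux through the curved wall only), E·2πrL = λ_enc L/ε₀.
E = |λ_enc|/(2πε₀r) = (2.859×10^-5)/(2π·8.85×10^-12·0.156) = 3.30×10^6 N/C.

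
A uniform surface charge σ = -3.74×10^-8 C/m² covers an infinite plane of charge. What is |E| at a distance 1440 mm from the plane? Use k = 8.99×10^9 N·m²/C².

Choose a cylindrical pillbox piercing the sheet, end faces (area A) parallel to it.
Only the two end caps contribute flux: Φ = 2EA. With Q_enc = σA, Gauss's law gives E = |σ|/(2ε₀).
E = 2πk|σ| = 2π(8.99×10^9)(3.74×10^-8) = 2.11e3 N/C.

2.11×10^3 N/C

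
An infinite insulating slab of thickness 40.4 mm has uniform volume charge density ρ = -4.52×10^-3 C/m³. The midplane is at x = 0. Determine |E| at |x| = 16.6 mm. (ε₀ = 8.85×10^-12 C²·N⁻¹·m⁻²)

|E| = 8.48×10^6 N/C

By symmetry E is perpendicular to the slab. A Gaussian pillbox from −16.6 mm to +16.6 mm (face area A) lies entirely within the slab.
Q_enc = ρ·(2x)·A and flux = 2EA, so 2EA = 2ρxA/ε₀ ⇒ E = |ρ|x/ε₀.
E = (4.52e-3)(0.0166)/(8.85×10^-12) = 8.48e6 N/C.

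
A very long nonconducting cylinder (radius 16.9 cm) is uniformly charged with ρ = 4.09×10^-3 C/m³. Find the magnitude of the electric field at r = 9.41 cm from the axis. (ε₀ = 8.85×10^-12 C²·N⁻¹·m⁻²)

Coaxial Gaussian cylinder, radius r = 9.41 cm, length L (r < R).
Charge inside radius r per length L is ρ·πr²·L, so λ_enc = ρπr² = 1.138e-4 C/m.
By Gauss's law (flux through the curved wall only), E·2πrL = λ_enc L/ε₀.
E = |λ_enc|/(2πε₀r) = (1.138×10^-4)/(2π·8.85×10^-12·0.0941) = 2.17×10^7 N/C.

E = 2.17e7 N/C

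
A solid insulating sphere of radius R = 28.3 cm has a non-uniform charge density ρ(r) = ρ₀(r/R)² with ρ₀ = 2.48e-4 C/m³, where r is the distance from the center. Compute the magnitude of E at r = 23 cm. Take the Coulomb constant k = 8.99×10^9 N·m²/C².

By spherical symmetry E is radial; choose a Gaussian sphere of radius r = 23 cm (r < R).
Q_enc = ∫₀^r ρ(r')·4πr'² dr' = (4πρ₀/R²) ∫₀^r r'^4 dr' = 4πρ₀ r^5/(5·R²) = 5.009e-6 C.
Applying ∮E·dA = Q_enc/ε₀ with Φ = E(4πr²):
E = k|Q_enc|/r² = (8.99×10^9)(5.009×10^-6)/(0.23)² = 8.51×10^5 N/C.

|E| ≈ 8.51×10^5 N/C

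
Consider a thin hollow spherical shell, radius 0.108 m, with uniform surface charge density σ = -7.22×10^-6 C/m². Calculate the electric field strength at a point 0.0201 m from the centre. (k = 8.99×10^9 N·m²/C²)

E = 0

By spherical symmetry E is radial; choose a Gaussian sphere of radius r = 0.0201 m (inside the shell, r < 0.108 m).
No charge lies within this surface, so Q_enc = 0 and Gauss's law gives E·4πr² = 0 ⇒ E = 0.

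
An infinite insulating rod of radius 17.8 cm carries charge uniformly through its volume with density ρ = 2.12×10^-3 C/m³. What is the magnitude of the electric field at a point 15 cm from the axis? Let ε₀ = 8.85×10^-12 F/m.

By cylindrical symmetry E is radial; use a coaxial Gaussian cylinder of radius 15 cm and length L (r < R).
Enclosed charge per unit length: λ_enc = ρ·πr² = (2.12×10^-3)π(0.15)² = 1.499e-4 C/m.
By Gauss's law (flux through the curved wall only), E·2πrL = λ_enc L/ε₀.
E = |λ_enc|/(2πε₀r) = (1.499e-4)/(2π·8.85×10^-12·0.15) = 1.80e7 N/C.

|E| ≈ 1.80e7 V/m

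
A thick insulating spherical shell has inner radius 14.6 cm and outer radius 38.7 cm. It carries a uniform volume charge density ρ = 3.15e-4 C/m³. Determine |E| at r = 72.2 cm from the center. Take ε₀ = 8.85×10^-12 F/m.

E ≈ 1.25×10^6 N/C

Symmetry ⇒ E = E(r) r̂. Gaussian sphere of radius r = 72.2 cm (r > 38.7 cm, enclosing the whole shell).
Q_enc = ρ·(4π/3)(b³ − a³) = (3.15e-4)·(4π/3)·((0.387)³ − (0.146)³) = 7.237×10^-5 C.
Applying ∮E·dA = Q_enc/ε₀ with Φ = E(4πr²):
E = |Q_enc|/(4πε₀r²) = (7.237×10^-5)/(4π·8.85×10^-12·(0.722)²) = 1.25×10^6 N/C.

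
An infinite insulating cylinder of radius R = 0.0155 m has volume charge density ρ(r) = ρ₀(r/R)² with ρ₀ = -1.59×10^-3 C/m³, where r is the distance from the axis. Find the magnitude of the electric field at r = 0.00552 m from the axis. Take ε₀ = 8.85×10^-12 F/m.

|E| = 3.14e4 V/m

Choose a coaxial cylinder of radius r = 0.00552 m (arbitrary length L) as the Gaussian surface (r < R).
Integrating ρ over the cross-section to radius r: λ_enc = (2πρ₀/R²) ∫₀^r r'^3 dr' = 2πρ₀ r^4/(4·R²) = -9.652×10^-9 C/m.
Gauss's law: E·2πrL = λ_enc L/ε₀.
E = |λ_enc|/(2πε₀r) = (9.652×10^-9)/(2π·8.85×10^-12·0.00552) = 3.14×10^4 N/C.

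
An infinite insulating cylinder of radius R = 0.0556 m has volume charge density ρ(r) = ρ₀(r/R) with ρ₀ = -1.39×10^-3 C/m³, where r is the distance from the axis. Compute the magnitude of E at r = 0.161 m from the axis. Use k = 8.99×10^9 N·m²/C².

|E| = 1.01×10^6 N/C

Coaxial Gaussian cylinder, radius r = 0.161 m, length L (r > R, full charge per length enclosed).
λ_enc = 2π ∫₀^R ρ₀(r'/R)^1 r' dr' = 2πρ₀R²/3 = -9.00e-6 C/m.
By Gauss's law (flux through the curved wall only), E·2πrL = λ_enc L/ε₀.
E = 2k|λ_enc|/r = 2(8.99×10^9)(9.00×10^-6)/(0.161) = 1.01e6 N/C.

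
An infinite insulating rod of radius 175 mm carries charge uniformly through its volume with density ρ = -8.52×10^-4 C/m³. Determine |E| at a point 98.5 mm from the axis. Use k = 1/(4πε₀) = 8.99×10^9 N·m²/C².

|E| ≈ 4.74×10^6 N/C

Coaxial Gaussian cylinder, radius r = 98.5 mm, length L (r < R).
Enclosed charge per unit length: λ_enc = ρ·πr² = (-8.52×10^-4)π(0.0985)² = -2.597×10^-5 C/m.
Since E is radial and uniform over the curved surface, Φ = E·2πrL = Q_enc/ε₀ = λ_enc L/ε₀.
E = 2k|λ_enc|/r = 2(8.99×10^9)(2.597×10^-5)/(0.0985) = 4.74e6 N/C.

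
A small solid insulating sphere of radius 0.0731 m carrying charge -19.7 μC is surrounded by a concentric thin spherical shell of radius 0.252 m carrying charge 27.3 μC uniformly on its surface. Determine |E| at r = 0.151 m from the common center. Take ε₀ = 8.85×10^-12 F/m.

Symmetry ⇒ E = E(r) r̂. Gaussian sphere of radius r = 0.151 m (between the bodies, 0.0731 m < r < 0.252 m).
Only the inner charge is enclosed; the outer shell contributes nothing inside itself. Q_enc = -19.7 μC = -1.97e-5 C.
Since E is radial and uniform over the Gaussian sphere, Φ = E·4πr² = Q_enc/ε₀.
E = |Q_enc|/(4πε₀r²) = (1.97e-5)/(4π·8.85×10^-12·(0.151)²) = 7.77e6 N/C.

E ≈ 7.77×10^6 N/C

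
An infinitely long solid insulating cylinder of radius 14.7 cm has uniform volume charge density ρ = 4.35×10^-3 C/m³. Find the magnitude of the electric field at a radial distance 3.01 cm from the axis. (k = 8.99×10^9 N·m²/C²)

Coaxial Gaussian cylinder, radius r = 3.01 cm, length L (r < R).
Charge inside radius r per length L is ρ·πr²·L, so λ_enc = ρπr² = 1.238×10^-5 C/m.
Since E is radial and uniform over the curved surface, Φ = E·2πrL = Q_enc/ε₀ = λ_enc L/ε₀.
E = 2k|λ_enc|/r = 2(8.99×10^9)(1.238×10^-5)/(0.0301) = 7.40×10^6 N/C.

7.40×10^6 N/C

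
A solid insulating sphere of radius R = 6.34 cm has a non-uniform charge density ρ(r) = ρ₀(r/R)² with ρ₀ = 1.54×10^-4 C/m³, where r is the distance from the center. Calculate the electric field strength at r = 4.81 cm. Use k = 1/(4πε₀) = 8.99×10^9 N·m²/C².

By spherical symmetry E is radial; choose a Gaussian sphere of radius r = 4.81 cm (r < R).
Q_enc = ∫₀^r ρ(r')·4πr'² dr' = (4πρ₀/R²) ∫₀^r r'^4 dr' = 4πρ₀ r^5/(5·R²) = 2.479×10^-8 C.
Applying ∮E·dA = Q_enc/ε₀ with Φ = E(4πr²):
E = k|Q_enc|/r² = (8.99×10^9)(2.479e-8)/(0.0481)² = 9.63e4 N/C.

E ≈ 9.63e4 V/m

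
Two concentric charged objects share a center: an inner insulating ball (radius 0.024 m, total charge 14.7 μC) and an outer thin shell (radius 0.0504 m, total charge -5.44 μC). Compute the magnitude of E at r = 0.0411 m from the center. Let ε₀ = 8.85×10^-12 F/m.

E = 7.82×10^7 N/C

Take a concentric spherical Gaussian surface of radius r = 0.0411 m (between the bodies, 0.024 m < r < 0.0504 m).
The shell at 0.0504 m lies outside the Gaussian surface, so Q_enc = 14.7 μC = 1.47×10^-5 C.
Applying ∮E·dA = Q_enc/ε₀ with Φ = E(4πr²):
E = |Q_enc|/(4πε₀r²) = (1.47×10^-5)/(4π·8.85×10^-12·(0.0411)²) = 7.82×10^7 N/C.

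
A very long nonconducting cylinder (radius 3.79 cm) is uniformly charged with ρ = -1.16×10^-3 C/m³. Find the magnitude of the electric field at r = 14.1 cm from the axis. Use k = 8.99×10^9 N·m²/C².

By cylindrical symmetry E is radial; use a coaxial Gaussian cylinder of radius 14.1 cm and length L (r > 3.79 cm, full cross-section enclosed).
λ_enc = ρ·πR² = (-1.16×10^-3)π(0.0379)² = -5.235×10^-6 C/m.
By Gauss's law (flux through the curved wall only), E·2πrL = λ_enc L/ε₀.
E = 2k|λ_enc|/r = 2(8.99×10^9)(5.235e-6)/(0.141) = 6.68×10^5 N/C.

|E| = 6.68e5 N/C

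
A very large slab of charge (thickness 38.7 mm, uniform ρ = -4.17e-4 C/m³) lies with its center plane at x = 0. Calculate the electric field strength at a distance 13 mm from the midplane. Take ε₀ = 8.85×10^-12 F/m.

E = 6.13×10^5 V/m

By symmetry E is perpendicular to the slab. A Gaussian pillbox from −13 mm to +13 mm (face area A) lies entirely within the slab.
Q_enc = ρ·(2x)·A and flux = 2EA, so 2EA = 2ρxA/ε₀ ⇒ E = |ρ|x/ε₀.
E = (4.17×10^-4)(0.013)/(8.85×10^-12) = 6.13×10^5 N/C.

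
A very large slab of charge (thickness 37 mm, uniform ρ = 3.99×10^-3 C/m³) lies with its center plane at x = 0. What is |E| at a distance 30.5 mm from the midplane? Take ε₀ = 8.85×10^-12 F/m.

|E| = 8.34×10^6 V/m

The point |x| = 30.5 mm lies outside the slab (half-thickness 0.0185 m). A symmetric pillbox spanning the full slab encloses Q_enc = ρ·d·A.
Flux = 2EA ⇒ E = |ρ|d/(2ε₀), independent of distance outside.
E = (3.99e-3)(0.037)/(2·8.85×10^-12) = 8.34×10^6 N/C.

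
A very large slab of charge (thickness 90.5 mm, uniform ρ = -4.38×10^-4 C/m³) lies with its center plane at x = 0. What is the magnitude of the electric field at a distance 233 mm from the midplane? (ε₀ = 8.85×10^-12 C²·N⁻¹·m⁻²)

E ≈ 2.24×10^6 N/C

The point |x| = 233 mm lies outside the slab (half-thickness 0.04525 m). A symmetric pillbox spanning the full slab encloses Q_enc = ρ·d·A.
Flux = 2EA ⇒ E = |ρ|d/(2ε₀), independent of distance outside.
E = (4.38×10^-4)(0.0905)/(2·8.85×10^-12) = 2.24e6 N/C.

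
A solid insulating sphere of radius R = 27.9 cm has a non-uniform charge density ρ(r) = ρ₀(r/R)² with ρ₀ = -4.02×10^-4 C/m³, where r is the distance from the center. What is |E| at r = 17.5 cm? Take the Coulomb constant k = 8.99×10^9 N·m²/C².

Take a concentric spherical Gaussian surface of radius r = 17.5 cm (r < R).
Q_enc = ∫₀^r ρ(r')·4πr'² dr' = (4πρ₀/R²) ∫₀^r r'^4 dr' = 4πρ₀ r^5/(5·R²) = -2.13×10^-6 C.
Gauss's law: E·4πr² = Q_enc/ε₀.
E = k|Q_enc|/r² = (8.99×10^9)(2.13e-6)/(0.175)² = 6.25e5 N/C.

6.25e5 N/C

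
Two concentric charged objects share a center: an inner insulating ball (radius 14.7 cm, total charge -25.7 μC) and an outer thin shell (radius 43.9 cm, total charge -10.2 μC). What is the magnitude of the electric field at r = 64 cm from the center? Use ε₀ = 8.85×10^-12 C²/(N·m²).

E = 7.88×10^5 N/C

By spherical symmetry E is radial; choose a Gaussian sphere of radius r = 64 cm (r > 43.9 cm, enclosing both).
Q_enc = (-25.7 μC) + (-10.2 μC) = -3.59×10^-5 C.
By Gauss's law, ∮E·dA = E·4πr² = Q_enc/ε₀.
E = |Q_enc|/(4πε₀r²) = (3.59e-5)/(4π·8.85×10^-12·(0.64)²) = 7.88×10^5 N/C.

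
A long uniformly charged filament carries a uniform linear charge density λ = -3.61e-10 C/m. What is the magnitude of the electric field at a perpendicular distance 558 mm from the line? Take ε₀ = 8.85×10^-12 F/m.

E = 11.6 V/m

Coaxial Gaussian cylinder, radius r = 558 mm, length L.
Q_enc = λL, so λ_enc = -3.61×10^-10 C/m.
Applying ∮E·dA = Q_enc/ε₀ with the end caps contributing no flux:
E = |λ_enc|/(2πε₀r) = (3.61×10^-10)/(2π·8.85×10^-12·0.558) = 11.6 N/C.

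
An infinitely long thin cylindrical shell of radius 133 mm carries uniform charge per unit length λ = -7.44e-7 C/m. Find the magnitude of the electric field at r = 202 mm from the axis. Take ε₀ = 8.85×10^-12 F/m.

Coaxial Gaussian cylinder, radius r = 202 mm, length L (r > 133 mm).
The full line charge is enclosed: λ_enc = -7.44×10^-7 C/m.
Gauss's law: E·2πrL = λ_enc L/ε₀.
E = |λ_enc|/(2πε₀r) = (7.44×10^-7)/(2π·8.85×10^-12·0.202) = 6.62×10^4 N/C.

E ≈ 6.62e4 N/C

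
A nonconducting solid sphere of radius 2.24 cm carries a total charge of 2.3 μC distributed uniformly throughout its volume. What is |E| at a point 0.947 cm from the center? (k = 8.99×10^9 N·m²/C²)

|E| = 1.74e7 N/C

Symmetry ⇒ E = E(r) r̂. Gaussian sphere of radius r = 0.947 cm (r < R).
Only the charge within r is enclosed: Q_enc = Q·(r/R)³ = (2.3 μC)·(0.947 cm/2.24 cm)³ = 1.738×10^-7 C.
Applying ∮E·dA = Q_enc/ε₀ with Φ = E(4πr²):
E = k|Q_enc|/r² = (8.99×10^9)(1.738×10^-7)/(0.00947)² = 1.74×10^7 N/C.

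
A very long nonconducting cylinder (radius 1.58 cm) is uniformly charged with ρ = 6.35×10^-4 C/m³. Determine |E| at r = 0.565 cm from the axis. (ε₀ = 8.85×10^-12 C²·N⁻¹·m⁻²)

|E| = 2.03e5 N/C

Take a coaxial cylindrical Gaussian surface of radius r = 0.565 cm and length L (r < R).
Enclosed charge per unit length: λ_enc = ρ·πr² = (6.35e-4)π(0.00565)² = 6.368×10^-8 C/m.
Applying ∮E·dA = Q_enc/ε₀ with the end caps contributing no flux:
E = |λ_enc|/(2πε₀r) = (6.368e-8)/(2π·8.85×10^-12·0.00565) = 2.03e5 N/C.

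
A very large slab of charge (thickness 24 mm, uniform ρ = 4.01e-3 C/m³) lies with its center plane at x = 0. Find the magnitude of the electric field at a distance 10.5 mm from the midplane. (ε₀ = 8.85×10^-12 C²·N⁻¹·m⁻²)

|E| ≈ 4.76e6 N/C

By symmetry E is perpendicular to the slab. A Gaussian pillbox from −10.5 mm to +10.5 mm (face area A) lies entirely within the slab.
Q_enc = ρ·(2x)·A and flux = 2EA, so 2EA = 2ρxA/ε₀ ⇒ E = |ρ|x/ε₀.
E = (4.01×10^-3)(0.0105)/(8.85×10^-12) = 4.76e6 N/C.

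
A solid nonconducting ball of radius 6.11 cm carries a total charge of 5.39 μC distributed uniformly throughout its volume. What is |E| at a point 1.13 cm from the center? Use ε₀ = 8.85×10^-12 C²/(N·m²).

E = 2.40e6 V/m

Take a concentric spherical Gaussian surface of radius r = 1.13 cm (r < R).
For a uniform sphere the enclosed fraction is (r/R)³, so Q_enc = (5.39 μC)(0.0113/0.0611)³ = 3.41×10^-8 C.
By Gauss's law, ∮E·dA = E·4πr² = Q_enc/ε₀.
E = |Q_enc|/(4πε₀r²) = (3.41×10^-8)/(4π·8.85×10^-12·(0.0113)²) = 2.40×10^6 N/C.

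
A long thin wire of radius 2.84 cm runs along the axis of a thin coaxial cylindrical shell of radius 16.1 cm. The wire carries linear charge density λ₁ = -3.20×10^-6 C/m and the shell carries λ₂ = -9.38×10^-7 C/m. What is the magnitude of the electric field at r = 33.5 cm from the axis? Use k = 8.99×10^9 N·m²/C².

|E| ≈ 2.22×10^5 N/C

Coaxial Gaussian cylinder, radius r = 33.5 cm, length L (r > 16.1 cm, enclosing both).
λ_enc = λ₁ + λ₂ = (-3.20×10^-6) + (-9.38×10^-7) = -4.138×10^-6 C/m.
By Gauss's law (flux through the curved wall only), E·2πrL = λ_enc L/ε₀.
E = 2k|λ_enc|/r = 2(8.99×10^9)(4.138×10^-6)/(0.335) = 2.22e5 N/C.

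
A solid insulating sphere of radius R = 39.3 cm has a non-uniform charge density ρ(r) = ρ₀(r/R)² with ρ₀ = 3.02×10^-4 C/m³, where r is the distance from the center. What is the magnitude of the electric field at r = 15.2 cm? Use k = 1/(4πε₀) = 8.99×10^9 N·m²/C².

1.55×10^5 N/C

By spherical symmetry E is radial; choose a Gaussian sphere of radius r = 15.2 cm (r < R).
Integrate the density: Q_enc = 4π ∫₀^r ρ₀(r'/R)^2 r'² dr' = 4πρ₀ r^5/(5·R²) = 3.987e-7 C.
By Gauss's law, ∮E·dA = E·4πr² = Q_enc/ε₀.
E = k|Q_enc|/r² = (8.99×10^9)(3.987e-7)/(0.152)² = 1.55×10^5 N/C.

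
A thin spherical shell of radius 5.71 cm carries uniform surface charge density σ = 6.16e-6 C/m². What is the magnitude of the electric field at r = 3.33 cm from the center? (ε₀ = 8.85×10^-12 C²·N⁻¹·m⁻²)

|E| = 0 N/C

Use a concentric Gaussian sphere at r = 3.33 cm (inside the shell, r < 5.71 cm).
All the charge is outside the Gaussian surface: Q_enc = 0, hence E = 0 everywhere inside the shell.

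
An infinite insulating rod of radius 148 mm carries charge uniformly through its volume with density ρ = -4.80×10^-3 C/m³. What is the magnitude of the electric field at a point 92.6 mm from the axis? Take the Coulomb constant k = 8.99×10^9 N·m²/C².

2.51×10^7 N/C

By cylindrical symmetry E is radial; use a coaxial Gaussian cylinder of radius 92.6 mm and length L (r < R).
Enclosed charge per unit length: λ_enc = ρ·πr² = (-4.80e-3)π(0.0926)² = -1.293×10^-4 C/m.
Gauss's law: E·2πrL = λ_enc L/ε₀.
E = 2k|λ_enc|/r = 2(8.99×10^9)(1.293×10^-4)/(0.0926) = 2.51×10^7 N/C.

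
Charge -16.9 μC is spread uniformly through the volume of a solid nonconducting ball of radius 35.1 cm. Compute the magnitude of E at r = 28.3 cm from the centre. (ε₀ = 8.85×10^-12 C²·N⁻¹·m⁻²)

E = 9.94×10^5 V/m

Take a concentric spherical Gaussian surface of radius r = 28.3 cm (r < R).
Only the charge within r is enclosed: Q_enc = Q·(r/R)³ = (-16.9 μC)·(28.3 cm/35.1 cm)³ = -8.858e-6 C.
Since E is radial and uniform over the Gaussian sphere, Φ = E·4πr² = Q_enc/ε₀.
E = |Q_enc|/(4πε₀r²) = (8.858e-6)/(4π·8.85×10^-12·(0.283)²) = 9.94×10^5 N/C.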